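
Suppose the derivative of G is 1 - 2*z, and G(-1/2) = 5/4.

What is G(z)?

G(z) = -z**2 + z + 2

Differentiate the proposed G(z) back; it has to land on the given G'(z).
A general antiderivative is -z**2 + z + C.
The condition gives C = 5/4 - (-3/4) = 2.
So G(z) = -z**2 + z + 2.
Check: d/dz[-z**2 + z + 2] = 1 - 2*z = G'(z).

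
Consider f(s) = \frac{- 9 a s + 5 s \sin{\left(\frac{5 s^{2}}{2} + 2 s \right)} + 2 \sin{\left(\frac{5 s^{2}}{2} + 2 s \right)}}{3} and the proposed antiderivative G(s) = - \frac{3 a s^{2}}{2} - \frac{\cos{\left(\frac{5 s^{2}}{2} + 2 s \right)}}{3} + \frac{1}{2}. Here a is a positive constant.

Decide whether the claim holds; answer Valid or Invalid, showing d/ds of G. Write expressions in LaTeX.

d/ds[G] = - 3 a s + \frac{5 s \sin{\left(\frac{5 s^{2}}{2} + 2 s \right)}}{3} + \frac{2 \sin{\left(\frac{5 s^{2}}{2} + 2 s \right)}}{3}
This equals f(s) exactly, so the claim holds.

Valid: G'(s) = f(s).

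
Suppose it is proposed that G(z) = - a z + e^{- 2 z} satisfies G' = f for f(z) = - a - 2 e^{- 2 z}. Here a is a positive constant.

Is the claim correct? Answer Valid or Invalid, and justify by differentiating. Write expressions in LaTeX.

d/dz[G] = \left(- a e^{2 z} - 2\right) e^{- 2 z}
This equals f(z) exactly, so the claim holds.

Valid: G'(z) = f(z).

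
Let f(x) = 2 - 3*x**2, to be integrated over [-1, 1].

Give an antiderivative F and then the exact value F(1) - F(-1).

Antiderivative: F(x) = -x**3 + 2*x; value = 2

A first test for any F(x): its x-derivative must equal f(x) identically.
F(x) = -x**3 + 2*x is an antiderivative of f.
Check: d/dx[-x**3 + 2*x] = 2 - 3*x**2 = f(x).
F(1) = 1; F(-1) = -1.
Integral = F(1) - F(-1) = 2.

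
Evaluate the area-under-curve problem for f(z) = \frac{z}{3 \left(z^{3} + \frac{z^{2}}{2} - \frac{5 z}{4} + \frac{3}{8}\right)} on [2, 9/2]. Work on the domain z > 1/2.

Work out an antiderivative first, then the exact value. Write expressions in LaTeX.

Antiderivative: F(z) = \frac{6 z \log{\left(z - \frac{1}{2} \right)} - 6 z \log{\left(z + \frac{3}{2} \right)} - 3 \log{\left(z - \frac{1}{2} \right)} + 3 \log{\left(z + \frac{3}{2} \right)} - 4}{48 z - 24}; value = - \frac{\log{\left(6 \right)}}{8} - \frac{\log{\left(\frac{3}{2} \right)}}{8} + \frac{5}{144} + \frac{\log{\left(\frac{7}{2} \right)}}{8} + \frac{\log{\left(4 \right)}}{8}

Factor the denominator (3 \left(2 z - 1\right)^{2} \left(2 z + 3\right)) and decompose: f = - \frac{1}{4 \left(2 z + 3\right)} + \frac{1}{4 \left(2 z - 1\right)} + \frac{1}{3 \left(2 z - 1\right)^{2}}; each piece integrates to a log, atan, or power term.
F(z) = \frac{6 z \log{\left(z - \frac{1}{2} \right)} - 6 z \log{\left(z + \frac{3}{2} \right)} - 3 \log{\left(z - \frac{1}{2} \right)} + 3 \log{\left(z + \frac{3}{2} \right)} - 4}{48 z - 24} is an antiderivative of f.
Check: d/dz[\frac{6 z \log{\left(z - \frac{1}{2} \right)} - 6 z \log{\left(z + \frac{3}{2} \right)} - 3 \log{\left(z - \frac{1}{2} \right)} + 3 \log{\left(z + \frac{3}{2} \right)} - 4}{48 z - 24}] = \frac{8 z}{24 z^{3} + 12 z^{2} - 30 z + 9}, which equals f(z).
F(9/2) = - \frac{\log{\left(6 \right)}}{8} - \frac{1}{48} + \frac{\log{\left(4 \right)}}{8}; F(2) = - \frac{\log{\left(\frac{7}{2} \right)}}{8} - \frac{1}{18} + \frac{\log{\left(\frac{3}{2} \right)}}{8}.
Integral = F(9/2) - F(2) = - \frac{\log{\left(6 \right)}}{8} - \frac{\log{\left(\frac{3}{2} \right)}}{8} + \frac{5}{144} + \frac{\log{\left(\frac{7}{2} \right)}}{8} + \frac{\log{\left(4 \right)}}{8}.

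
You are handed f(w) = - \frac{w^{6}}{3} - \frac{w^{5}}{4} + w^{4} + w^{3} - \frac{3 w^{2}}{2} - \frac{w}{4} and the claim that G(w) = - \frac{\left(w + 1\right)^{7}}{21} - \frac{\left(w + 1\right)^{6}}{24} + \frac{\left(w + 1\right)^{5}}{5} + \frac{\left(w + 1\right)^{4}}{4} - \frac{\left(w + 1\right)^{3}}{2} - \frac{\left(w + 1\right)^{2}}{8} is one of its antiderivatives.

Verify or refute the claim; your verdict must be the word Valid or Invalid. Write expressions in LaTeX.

d/dw[G] = - \frac{w^{6}}{3} - \frac{9 w^{5}}{4} - \frac{21 w^{4}}{4} - \frac{25 w^{3}}{6} + \frac{w}{2} - \frac{1}{3}
d/dw[G] - f(w) = - 2 w^{5} - \frac{25 w^{4}}{4} - \frac{31 w^{3}}{6} + \frac{3 w^{2}}{2} + \frac{3 w}{4} - \frac{1}{3} != 0.

Invalid: d/dw[G] - f = - 2 w^{5} - \frac{25 w^{4}}{4} - \frac{31 w^{3}}{6} + \frac{3 w^{2}}{2} + \frac{3 w}{4} - \frac{1}{3}, which is not 0.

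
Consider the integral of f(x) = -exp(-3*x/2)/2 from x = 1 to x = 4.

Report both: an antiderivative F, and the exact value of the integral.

Whatever form F(x) takes, F'(x) = f(x) is non-negotiable.
F(x) = exp(-3*x/2)/3 is an antiderivative of f.
Check: d/dx[exp(-3*x/2)/3] = -exp(-3*x/2)/2 = f(x).
F(4) = exp(-6)/3; F(1) = exp(-3/2)/3.
Integral = F(4) - F(1) = -exp(-3/2)/3 + exp(-6)/3.

Antiderivative: F(x) = exp(-3*x/2)/3; value = -exp(-3/2)/3 + exp(-6)/3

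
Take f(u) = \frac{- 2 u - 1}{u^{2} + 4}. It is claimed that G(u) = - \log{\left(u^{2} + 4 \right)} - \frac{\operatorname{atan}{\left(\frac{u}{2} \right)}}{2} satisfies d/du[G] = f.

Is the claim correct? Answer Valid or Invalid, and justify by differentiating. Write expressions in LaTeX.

d/du[G] = \frac{- 2 u - 1}{u^{2} + 4}
This equals f(u) exactly, so the claim holds.

Valid - differentiating G returns exactly f.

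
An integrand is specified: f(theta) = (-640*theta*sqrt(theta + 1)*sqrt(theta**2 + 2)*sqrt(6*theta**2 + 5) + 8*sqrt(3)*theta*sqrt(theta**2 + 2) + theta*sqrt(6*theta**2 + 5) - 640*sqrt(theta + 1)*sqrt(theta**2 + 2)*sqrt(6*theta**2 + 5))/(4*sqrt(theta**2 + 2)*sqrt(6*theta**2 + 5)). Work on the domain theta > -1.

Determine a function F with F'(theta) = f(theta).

An antiderivative is F(theta) = (-768*(theta + 1)**(5/2) + 3*sqrt(theta**2 + 2) + 4*sqrt(3)*sqrt(6*theta**2 + 5))/12.

Since d/dtheta undoes antidifferentiation here, F'(theta) = f(theta) is required of F(theta).
Check: d/dtheta[(-768*(theta + 1)**(5/2) + 3*sqrt(theta**2 + 2) + 4*sqrt(3)*sqrt(6*theta**2 + 5))/12] = (-640*theta*sqrt(theta + 1)*sqrt(theta**2 + 2)*sqrt(6*theta**2 + 5) + 8*sqrt(3)*theta*sqrt(theta**2 + 2) + theta*sqrt(6*theta**2 + 5) - 640*sqrt(theta + 1)*sqrt(theta**2 + 2)*sqrt(6*theta**2 + 5))/(4*sqrt(theta**2 + 2)*sqrt(6*theta**2 + 5)) = f(theta).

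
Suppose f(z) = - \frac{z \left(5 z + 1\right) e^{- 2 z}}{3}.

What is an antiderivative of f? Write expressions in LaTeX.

An antiderivative is F(z) = \frac{5 z^{2} e^{- 2 z}}{6} + z e^{- 2 z} + \frac{e^{- 2 z}}{2}.

Recognize the product-rule pattern: f = u'v + uv' with u = \frac{5 z^{2}}{6} + z + \frac{1}{2}, v = e^{- 2 z}, so integration by parts undoes it.
Check: d/dz[\frac{5 z^{2} e^{- 2 z}}{6} + z e^{- 2 z} + \frac{e^{- 2 z}}{2}] = \frac{\left(- 5 z^{2} - z\right) e^{- 2 z}}{3}, which equals f(z).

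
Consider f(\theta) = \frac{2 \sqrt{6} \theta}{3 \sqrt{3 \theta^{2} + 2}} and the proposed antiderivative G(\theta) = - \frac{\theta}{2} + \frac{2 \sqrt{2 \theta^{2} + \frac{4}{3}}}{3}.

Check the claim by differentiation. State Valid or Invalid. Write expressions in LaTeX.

d/d\theta[G] = \frac{4 \sqrt{6} \theta - 3 \sqrt{3 \theta^{2} + 2}}{6 \sqrt{3 \theta^{2} + 2}}
d/d\theta[G] - f(\theta) = - \frac{1}{2} != 0.

Invalid: d/d\theta[G] - f = - \frac{1}{2}, which is not 0.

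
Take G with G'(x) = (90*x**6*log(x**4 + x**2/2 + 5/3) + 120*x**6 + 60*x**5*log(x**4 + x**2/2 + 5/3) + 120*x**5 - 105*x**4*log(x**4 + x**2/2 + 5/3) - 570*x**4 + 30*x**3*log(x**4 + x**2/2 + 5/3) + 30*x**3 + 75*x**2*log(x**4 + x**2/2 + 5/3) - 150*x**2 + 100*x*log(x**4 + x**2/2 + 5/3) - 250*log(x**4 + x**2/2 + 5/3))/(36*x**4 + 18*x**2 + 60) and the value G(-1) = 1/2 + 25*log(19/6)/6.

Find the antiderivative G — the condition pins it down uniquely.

G(x) = 5*x**3*log(x**4 + x**2/2 + 5/3)/6 + 5*x**2*log(x**4 + x**2/2 + 5/3)/6 - 25*x*log(x**4 + x**2/2 + 5/3)/6 + 1/2

Recognize the product-rule pattern: G'(x) = u'v + uv' with u = 5*x**3/6 + 5*x**2/6 - 25*x/6, v = log(x**4 + x**2/2 + 5/3), so integration by parts undoes it.
A general antiderivative is -5*(-x**3/2 - x**2/2 + 5*x/2)*log(x**4 + x**2/2 + 5/3)/3 + C.
The condition gives C = 1/2 + 25*log(19/6)/6 - (25*log(19/6)/6) = 1/2.
So G(x) = 5*x**3*log(x**4 + x**2/2 + 5/3)/6 + 5*x**2*log(x**4 + x**2/2 + 5/3)/6 - 25*x*log(x**4 + x**2/2 + 5/3)/6 + 1/2.
Check: d/dx[5*x**3*log(x**4 + x**2/2 + 5/3)/6 + 5*x**2*log(x**4 + x**2/2 + 5/3)/6 - 25*x*log(x**4 + x**2/2 + 5/3)/6 + 1/2] = (90*x**6*log(x**4 + x**2/2 + 5/3) + 120*x**6 + 60*x**5*log(x**4 + x**2/2 + 5/3) + 120*x**5 - 105*x**4*log(x**4 + x**2/2 + 5/3) - 570*x**4 + 30*x**3*log(x**4 + x**2/2 + 5/3) + 30*x**3 + 75*x**2*log(x**4 + x**2/2 + 5/3) - 150*x**2 + 100*x*log(x**4 + x**2/2 + 5/3) - 250*log(x**4 + x**2/2 + 5/3))/(36*x**4 + 18*x**2 + 60) = G'(x).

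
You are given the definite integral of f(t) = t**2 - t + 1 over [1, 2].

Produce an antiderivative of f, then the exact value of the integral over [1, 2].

Antiderivative: F(t) = t*(2*t**2 - 3*t + 6)/6; value = 11/6

The integrand splits into summands that can be handled one at a time.
F(t) = t*(2*t**2 - 3*t + 6)/6 is an antiderivative of f.
Check: d/dt[t*(2*t**2 - 3*t + 6)/6] = t**2 - t + 1 = f(t).
F(2) = 8/3; F(1) = 5/6.
Integral = F(2) - F(1) = 11/6.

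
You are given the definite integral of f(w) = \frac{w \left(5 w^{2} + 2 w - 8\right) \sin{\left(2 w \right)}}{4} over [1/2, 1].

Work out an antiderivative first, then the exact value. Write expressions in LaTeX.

An antiderivative F(w) passes only if d/dw[F] lands on f(w) exactly.
F(w) = \frac{- 20 w^{3} \cos{\left(2 w \right)} + 30 w^{2} \sin{\left(2 w \right)} - 8 w^{2} \cos{\left(2 w \right)} + 8 w \sin{\left(2 w \right)} + 62 w \cos{\left(2 w \right)} - 31 \sin{\left(2 w \right)} + 4 \cos{\left(2 w \right)}}{32} is an antiderivative of f.
Check: d/dw[\frac{- 20 w^{3} \cos{\left(2 w \right)} + 30 w^{2} \sin{\left(2 w \right)} - 8 w^{2} \cos{\left(2 w \right)} + 8 w \sin{\left(2 w \right)} + 62 w \cos{\left(2 w \right)} - 31 \sin{\left(2 w \right)} + 4 \cos{\left(2 w \right)}}{32}] = \frac{5 w^{3} \sin{\left(2 w \right)}}{4} + \frac{w^{2} \sin{\left(2 w \right)}}{2} - 2 w \sin{\left(2 w \right)}, which equals f(w).
F(1) = \frac{19 \cos{\left(2 \right)}}{16} + \frac{7 \sin{\left(2 \right)}}{32}; F(1/2) = - \frac{39 \sin{\left(1 \right)}}{64} + \frac{61 \cos{\left(1 \right)}}{64}.
Integral = F(1) - F(1/2) = - \frac{61 \cos{\left(1 \right)}}{64} + \frac{19 \cos{\left(2 \right)}}{16} + \frac{7 \sin{\left(2 \right)}}{32} + \frac{39 \sin{\left(1 \right)}}{64}.

Antiderivative: F(w) = \frac{- 20 w^{3} \cos{\left(2 w \right)} + 30 w^{2} \sin{\left(2 w \right)} - 8 w^{2} \cos{\left(2 w \right)} + 8 w \sin{\left(2 w \right)} + 62 w \cos{\left(2 w \right)} - 31 \sin{\left(2 w \right)} + 4 \cos{\left(2 w \right)}}{32}; value = - \frac{61 \cos{\left(1 \right)}}{64} + \frac{19 \cos{\left(2 \right)}}{16} + \frac{7 \sin{\left(2 \right)}}{32} + \frac{39 \sin{\left(1 \right)}}{64}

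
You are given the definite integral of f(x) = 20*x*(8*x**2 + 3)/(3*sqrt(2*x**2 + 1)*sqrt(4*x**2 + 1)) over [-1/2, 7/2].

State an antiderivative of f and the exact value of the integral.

Recognize the product-rule pattern: f = u'v + uv' with u = 10*sqrt(2*x**2 + 1)/3, v = sqrt(4*x**2 + 1), so integration by parts undoes it.
F(x) = 10*sqrt(2*x**2 + 1)*sqrt(4*x**2 + 1)/3 is an antiderivative of f.
Check: d/dx[10*sqrt(2*x**2 + 1)*sqrt(4*x**2 + 1)/3] = (160*x**3 + 60*x)/(3*sqrt(2*x**2 + 1)*sqrt(4*x**2 + 1)), which equals f(x).
F(7/2) = 50*sqrt(51)/3; F(-1/2) = 10*sqrt(3)/3.
Integral = F(7/2) - F(-1/2) = -10*sqrt(3)/3 + 50*sqrt(51)/3.

Antiderivative: F(x) = 10*sqrt(2*x**2 + 1)*sqrt(4*x**2 + 1)/3; value = -10*sqrt(3)/3 + 50*sqrt(51)/3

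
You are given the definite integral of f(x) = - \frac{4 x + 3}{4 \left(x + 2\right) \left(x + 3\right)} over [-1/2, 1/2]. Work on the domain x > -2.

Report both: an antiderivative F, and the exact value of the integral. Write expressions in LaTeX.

The denominator factors as 4 \left(x + 2\right) \left(x + 3\right); partial fractions split f into directly integrable pieces: - \frac{9}{4 \left(x + 3\right)} + \frac{5}{4 \left(x + 2\right)}.
F(x) = \frac{5 \log{\left(x + 2 \right)} - 9 \log{\left(x + 3 \right)}}{4} is an antiderivative of f.
Check: d/dx[\frac{5 \log{\left(x + 2 \right)} - 9 \log{\left(x + 3 \right)}}{4}] = \frac{- 4 x - 3}{4 x^{2} + 20 x + 24}, which equals f(x).
F(1/2) = - \frac{9 \log{\left(\frac{7}{2} \right)}}{4} + \frac{5 \log{\left(\frac{5}{2} \right)}}{4}; F(-1/2) = - \frac{9 \log{\left(\frac{5}{2} \right)}}{4} + \frac{5 \log{\left(\frac{3}{2} \right)}}{4}.
Integral = F(1/2) - F(-1/2) = - \frac{9 \log{\left(\frac{7}{2} \right)}}{4} - \frac{5 \log{\left(\frac{3}{2} \right)}}{4} + \frac{7 \log{\left(\frac{5}{2} \right)}}{2}.

Antiderivative: F(x) = \frac{5 \log{\left(x + 2 \right)} - 9 \log{\left(x + 3 \right)}}{4}; value = - \frac{9 \log{\left(\frac{7}{2} \right)}}{4} - \frac{5 \log{\left(\frac{3}{2} \right)}}{4} + \frac{7 \log{\left(\frac{5}{2} \right)}}{2}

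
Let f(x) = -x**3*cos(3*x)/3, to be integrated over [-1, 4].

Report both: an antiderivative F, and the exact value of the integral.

Whatever form F(x) takes, F'(x) = f(x) is non-negotiable.
F(x) = -(9*x**3*sin(3*x) + 9*x**2*cos(3*x) - 6*x*sin(3*x) - 2*cos(3*x))/81 is an antiderivative of f.
Check: d/dx[-(9*x**3*sin(3*x) + 9*x**2*cos(3*x) - 6*x*sin(3*x) - 2*cos(3*x))/81] = -x**3*cos(3*x)/3 = f(x).
F(4) = -142*cos(12)/81 - 184*sin(12)/27; F(-1) = -sin(3)/27 - 7*cos(3)/81.
Integral = F(4) - F(-1) = -142*cos(12)/81 + 7*cos(3)/81 + sin(3)/27 - 184*sin(12)/27.

Antiderivative: F(x) = -(9*x**3*sin(3*x) + 9*x**2*cos(3*x) - 6*x*sin(3*x) - 2*cos(3*x))/81; value = -142*cos(12)/81 + 7*cos(3)/81 + sin(3)/27 - 184*sin(12)/27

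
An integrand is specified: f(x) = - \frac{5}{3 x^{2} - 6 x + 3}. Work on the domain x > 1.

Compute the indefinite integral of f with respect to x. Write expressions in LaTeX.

F(x) = \frac{5}{3 x - 3} + C

For F(x) to be correct the identity F'(x) - f(x) = 0 must hold.
Check: d/dx[\frac{5}{3 x - 3}] = - \frac{5}{3 x^{2} - 6 x + 3} = f(x).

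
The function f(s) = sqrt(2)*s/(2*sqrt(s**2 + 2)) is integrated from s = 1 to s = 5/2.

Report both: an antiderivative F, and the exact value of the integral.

The substitution u = 2*s**2 + 4 works: f is exactly (dF/du)*(du/ds) for that inner function.
F(s) = sqrt(2)*sqrt(s**2 + 2)/2 is an antiderivative of f.
Check: d/ds[sqrt(2)*sqrt(s**2 + 2)/2] = sqrt(2)*s/(2*sqrt(s**2 + 2)) = f(s).
F(5/2) = sqrt(66)/4; F(1) = sqrt(6)/2.
Integral = F(5/2) - F(1) = -sqrt(6)/2 + sqrt(66)/4.

Antiderivative: F(s) = sqrt(2)*sqrt(s**2 + 2)/2; value = -sqrt(6)/2 + sqrt(66)/4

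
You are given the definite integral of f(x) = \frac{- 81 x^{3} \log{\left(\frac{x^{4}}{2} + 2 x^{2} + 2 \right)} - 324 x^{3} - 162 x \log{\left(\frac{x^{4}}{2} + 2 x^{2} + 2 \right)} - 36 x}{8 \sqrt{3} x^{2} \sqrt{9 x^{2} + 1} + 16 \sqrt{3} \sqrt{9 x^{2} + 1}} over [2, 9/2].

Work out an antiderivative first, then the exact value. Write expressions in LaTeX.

Antiderivative: F(x) = - \frac{3 \sqrt{3} \sqrt{9 x^{2} + 1} \log{\left(\frac{x^{4}}{2} + 2 x^{2} + 2 \right)}}{8}; value = - \frac{3 \sqrt{2199} \log{\left(\frac{7921}{32} \right)}}{16} + \frac{3 \sqrt{111} \log{\left(18 \right)}}{8}

Recognize the product-rule pattern: f = u'v + uv' with u = - \frac{9 \sqrt{3 x^{2} + \frac{1}{3}}}{8}, v = \log{\left(\frac{x^{4}}{2} + 2 x^{2} + 2 \right)}, so integration by parts undoes it.
F(x) = - \frac{3 \sqrt{3} \sqrt{9 x^{2} + 1} \log{\left(\frac{x^{4}}{2} + 2 x^{2} + 2 \right)}}{8} is an antiderivative of f.
Check: d/dx[- \frac{3 \sqrt{3} \sqrt{9 x^{2} + 1} \log{\left(\frac{x^{4}}{2} + 2 x^{2} + 2 \right)}}{8}] = \frac{- 27 \sqrt{3} x^{3} \log{\left(\frac{x^{4}}{2} + 2 x^{2} + 2 \right)} - 108 \sqrt{3} x^{3} - 54 \sqrt{3} x \log{\left(\frac{x^{4}}{2} + 2 x^{2} + 2 \right)} - 12 \sqrt{3} x}{8 x^{2} \sqrt{9 x^{2} + 1} + 16 \sqrt{9 x^{2} + 1}}, which equals f(x).
F(9/2) = - \frac{3 \sqrt{2199} \log{\left(\frac{7921}{32} \right)}}{16}; F(2) = - \frac{3 \sqrt{111} \log{\left(18 \right)}}{8}.
Integral = F(9/2) - F(2) = - \frac{3 \sqrt{2199} \log{\left(\frac{7921}{32} \right)}}{16} + \frac{3 \sqrt{111} \log{\left(18 \right)}}{8}.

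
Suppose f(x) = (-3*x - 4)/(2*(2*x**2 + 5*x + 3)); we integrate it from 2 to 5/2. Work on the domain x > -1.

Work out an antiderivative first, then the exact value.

Factor the denominator (2*(x + 1)*(2*x + 3)) and decompose: f = -1/(2*(2*x + 3)) - 1/(2*(x + 1)); each piece integrates to a log, atan, or power term.
F(x) = -(2*log(x + 1) + log(x + 3/2))/4 is an antiderivative of f.
Check: d/dx[-(2*log(x + 1) + log(x + 3/2))/4] = (-3*x - 4)/(4*x**2 + 10*x + 6), which equals f(x).
F(5/2) = -log(7/2)/2 - log(4)/4; F(2) = -log(3)/2 - log(7/2)/4.
Integral = F(5/2) - F(2) = -log(4)/4 - log(7/2)/4 + log(3)/2.

Antiderivative: F(x) = -(2*log(x + 1) + log(x + 3/2))/4; value = -log(4)/4 - log(7/2)/4 + log(3)/2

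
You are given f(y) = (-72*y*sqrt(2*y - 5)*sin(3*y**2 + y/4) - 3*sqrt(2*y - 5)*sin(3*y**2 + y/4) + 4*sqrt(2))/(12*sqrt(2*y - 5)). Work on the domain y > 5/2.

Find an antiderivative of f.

Since d/dy undoes antidifferentiation here, F'(y) = f(y) is required of F(y).
Check: d/dy[(sqrt(2)*sqrt(2*y - 5) + 3*cos(3*y**2 + y/4))/3] = (-72*y*sqrt(2*y - 5)*sin(3*y**2 + y/4) - 3*sqrt(2*y - 5)*sin(3*y**2 + y/4) + 4*sqrt(2))/(12*sqrt(2*y - 5)) = f(y).

An antiderivative is F(y) = (sqrt(2)*sqrt(2*y - 5) + 3*cos(3*y**2 + y/4))/3.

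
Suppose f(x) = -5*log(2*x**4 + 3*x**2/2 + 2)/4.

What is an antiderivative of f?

A first test for any F(x): its x-derivative must equal f(x) identically.
Check: d/dx[-5*x*log(2*x**4 + 3*x**2/2 + 2)/4 + 5*x + 5*sqrt(5)*log(x**2 - sqrt(5)*x/2 + 1)/16 - 5*sqrt(5)*log(x**2 + sqrt(5)*x/2 + 1)/16 - 5*sqrt(11)*atan(4*sqrt(11)*x/11 - sqrt(55)/11)/8 - 5*sqrt(11)*atan(4*sqrt(11)*x/11 + sqrt(55)/11)/8] = -5*log(2*x**4 + 3*x**2/2 + 2)/4 = f(x).

An antiderivative is F(x) = -5*x*log(2*x**4 + 3*x**2/2 + 2)/4 + 5*x + 5*sqrt(5)*log(x**2 - sqrt(5)*x/2 + 1)/16 - 5*sqrt(5)*log(x**2 + sqrt(5)*x/2 + 1)/16 - 5*sqrt(11)*atan(4*sqrt(11)*x/11 - sqrt(55)/11)/8 - 5*sqrt(11)*atan(4*sqrt(11)*x/11 + sqrt(55)/11)/8.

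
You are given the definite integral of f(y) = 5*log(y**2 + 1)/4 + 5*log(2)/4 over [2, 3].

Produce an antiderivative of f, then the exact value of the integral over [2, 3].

A candidate is checked by its d/dy: the result must match f(y).
F(y) = 5*y*log(2*y**2 + 2)/4 - 5*y/2 + 5*atan(y)/2 is an antiderivative of f.
Check: d/dy[5*y*log(2*y**2 + 2)/4 - 5*y/2 + 5*atan(y)/2] = 5*log(y**2 + 1)/4 + 5*log(2)/4 = f(y).
F(3) = -15/2 + 5*atan(3)/2 + 15*log(20)/4; F(2) = -5 + 5*atan(2)/2 + 5*log(10)/2.
Integral = F(3) - F(2) = -5*log(10)/2 - 5*atan(2)/2 - 5/2 + 5*atan(3)/2 + 15*log(20)/4.

Antiderivative: F(y) = 5*y*log(2*y**2 + 2)/4 - 5*y/2 + 5*atan(y)/2; value = -5*log(10)/2 - 5*atan(2)/2 - 5/2 + 5*atan(3)/2 + 15*log(20)/4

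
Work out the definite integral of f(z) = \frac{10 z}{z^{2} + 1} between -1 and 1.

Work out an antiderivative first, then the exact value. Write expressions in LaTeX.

f matches the chain-rule pattern g'(h)*h' with inner function h(z) = \frac{3 z^{2}}{2} + \frac{3}{2}; substituting u = h(z) collapses the integral.
F(z) = 5 \log{\left(z^{2} + 1 \right)} is an antiderivative of f.
Check: d/dz[5 \log{\left(z^{2} + 1 \right)}] = \frac{10 z}{z^{2} + 1} = f(z).
F(1) = 5 \log{\left(2 \right)}; F(-1) = 5 \log{\left(2 \right)}.
Integral = F(1) - F(-1) = 0.

Antiderivative: F(z) = 5 \log{\left(z^{2} + 1 \right)}; value = 0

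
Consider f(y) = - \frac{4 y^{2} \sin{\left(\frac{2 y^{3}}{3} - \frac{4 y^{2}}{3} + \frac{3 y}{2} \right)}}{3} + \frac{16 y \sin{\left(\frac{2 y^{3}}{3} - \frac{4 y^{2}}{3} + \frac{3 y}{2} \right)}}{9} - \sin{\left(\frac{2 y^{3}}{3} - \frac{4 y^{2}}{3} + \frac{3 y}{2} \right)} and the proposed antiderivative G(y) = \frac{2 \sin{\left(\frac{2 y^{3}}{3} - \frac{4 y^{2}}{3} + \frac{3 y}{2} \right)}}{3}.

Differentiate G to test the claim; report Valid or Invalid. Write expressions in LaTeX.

Invalid: d/dy[G] - f = \frac{4 y^{2} \sin{\left(\frac{2 y^{3}}{3} - \frac{4 y^{2}}{3} + \frac{3 y}{2} \right)}}{3} + \frac{4 y^{2} \cos{\left(\frac{2 y^{3}}{3} - \frac{4 y^{2}}{3} + \frac{3 y}{2} \right)}}{3} - \frac{16 y \sin{\left(\frac{2 y^{3}}{3} - \frac{4 y^{2}}{3} + \frac{3 y}{2} \right)}}{9} - \frac{16 y \cos{\left(\frac{2 y^{3}}{3} - \frac{4 y^{2}}{3} + \frac{3 y}{2} \right)}}{9} + \sin{\left(\frac{2 y^{3}}{3} - \frac{4 y^{2}}{3} + \frac{3 y}{2} \right)} + \cos{\left(\frac{2 y^{3}}{3} - \frac{4 y^{2}}{3} + \frac{3 y}{2} \right)}, which is not 0.

d/dy[G] = \frac{4 y^{2} \cos{\left(\frac{2 y^{3}}{3} - \frac{4 y^{2}}{3} + \frac{3 y}{2} \right)}}{3} - \frac{16 y \cos{\left(\frac{2 y^{3}}{3} - \frac{4 y^{2}}{3} + \frac{3 y}{2} \right)}}{9} + \cos{\left(\frac{2 y^{3}}{3} - \frac{4 y^{2}}{3} + \frac{3 y}{2} \right)}
d/dy[G] - f(y) = \frac{4 y^{2} \sin{\left(\frac{2 y^{3}}{3} - \frac{4 y^{2}}{3} + \frac{3 y}{2} \right)}}{3} + \frac{4 y^{2} \cos{\left(\frac{2 y^{3}}{3} - \frac{4 y^{2}}{3} + \frac{3 y}{2} \right)}}{3} - \frac{16 y \sin{\left(\frac{2 y^{3}}{3} - \frac{4 y^{2}}{3} + \frac{3 y}{2} \right)}}{9} - \frac{16 y \cos{\left(\frac{2 y^{3}}{3} - \frac{4 y^{2}}{3} + \frac{3 y}{2} \right)}}{9} + \sin{\left(\frac{2 y^{3}}{3} - \frac{4 y^{2}}{3} + \frac{3 y}{2} \right)} + \cos{\left(\frac{2 y^{3}}{3} - \frac{4 y^{2}}{3} + \frac{3 y}{2} \right)} != 0.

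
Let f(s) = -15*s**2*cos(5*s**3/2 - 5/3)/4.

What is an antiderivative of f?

The substitution u = 5*s**3/2 - 5/3 works: f is exactly (dF/du)*(du/ds) for that inner function.
Check: d/ds[-sin(5*s**3/2 - 5/3)/2] = -15*s**2*cos(5*s**3/2 - 5/3)/4 = f(s).

An antiderivative is F(s) = -sin(5*s**3/2 - 5/3)/2.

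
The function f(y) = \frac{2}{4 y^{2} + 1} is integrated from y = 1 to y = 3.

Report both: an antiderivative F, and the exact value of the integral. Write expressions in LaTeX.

Antiderivative: F(y) = \operatorname{atan}{\left(2 y \right)}; value = - \operatorname{atan}{\left(2 \right)} + \operatorname{atan}{\left(6 \right)}

An antiderivative F(y) passes only if d/dy[F] lands on f(y) exactly.
F(y) = \operatorname{atan}{\left(2 y \right)} is an antiderivative of f.
Check: d/dy[\operatorname{atan}{\left(2 y \right)}] = \frac{2}{4 y^{2} + 1} = f(y).
F(3) = \operatorname{atan}{\left(6 \right)}; F(1) = \operatorname{atan}{\left(2 \right)}.
Integral = F(3) - F(1) = - \operatorname{atan}{\left(2 \right)} + \operatorname{atan}{\left(6 \right)}.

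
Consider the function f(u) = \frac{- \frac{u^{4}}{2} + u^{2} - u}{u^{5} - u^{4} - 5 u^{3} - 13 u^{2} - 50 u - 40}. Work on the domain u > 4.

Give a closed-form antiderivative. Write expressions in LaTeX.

Factor the denominator (2 \left(u - 4\right) \left(u + 1\right) \left(u + 2\right) \left(u^{2} + 5\right)) and decompose: f = - \frac{173 u - 85}{756 \left(u^{2} + 5\right)} - \frac{1}{27 \left(u + 2\right)} - \frac{1}{20 \left(u + 1\right)} - \frac{58}{315 \left(u - 4\right)}; each piece integrates to a log, atan, or power term.
Check: d/du[- \frac{58 \log{\left(u - 4 \right)}}{315} - \frac{\log{\left(u + 1 \right)}}{20} - \frac{\log{\left(u + 2 \right)}}{27} - \frac{173 \log{\left(u^{2} + 5 \right)}}{1512} + \frac{17 \sqrt{5} \operatorname{atan}{\left(\frac{\sqrt{5} u}{5} \right)}}{756}] = \frac{- u^{4} + 2 u^{2} - 2 u}{2 u^{5} - 2 u^{4} - 10 u^{3} - 26 u^{2} - 100 u - 80}, which equals f(u).

An antiderivative is F(u) = - \frac{58 \log{\left(u - 4 \right)}}{315} - \frac{\log{\left(u + 1 \right)}}{20} - \frac{\log{\left(u + 2 \right)}}{27} - \frac{173 \log{\left(u^{2} + 5 \right)}}{1512} + \frac{17 \sqrt{5} \operatorname{atan}{\left(\frac{\sqrt{5} u}{5} \right)}}{756}.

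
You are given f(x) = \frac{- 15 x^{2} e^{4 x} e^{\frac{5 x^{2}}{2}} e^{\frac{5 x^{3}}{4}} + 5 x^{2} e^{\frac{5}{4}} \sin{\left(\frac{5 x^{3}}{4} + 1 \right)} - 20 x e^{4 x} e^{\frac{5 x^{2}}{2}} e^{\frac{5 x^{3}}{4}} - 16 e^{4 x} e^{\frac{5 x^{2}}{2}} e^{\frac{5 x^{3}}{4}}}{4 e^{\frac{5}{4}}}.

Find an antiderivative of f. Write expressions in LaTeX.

A candidate is checked by its d/dx: the result must match f(x).
Check: d/dx[- e^{\frac{5 x^{3}}{4} + \frac{5 x^{2}}{2} + 4 x - \frac{5}{4}} - \frac{\cos{\left(\frac{5 x^{3}}{4} + 1 \right)}}{3}] = - \frac{15 x^{2} e^{4 x} e^{\frac{5 x^{2}}{2}} e^{\frac{5 x^{3}}{4}}}{4 e^{\frac{5}{4}}} + \frac{5 x^{2} \sin{\left(\frac{5 x^{3}}{4} + 1 \right)}}{4} - \frac{5 x e^{4 x} e^{\frac{5 x^{2}}{2}} e^{\frac{5 x^{3}}{4}}}{e^{\frac{5}{4}}} - \frac{4 e^{4 x} e^{\frac{5 x^{2}}{2}} e^{\frac{5 x^{3}}{4}}}{e^{\frac{5}{4}}}, which equals f(x).

An antiderivative is F(x) = - e^{\frac{5 x^{3}}{4} + \frac{5 x^{2}}{2} + 4 x - \frac{5}{4}} - \frac{\cos{\left(\frac{5 x^{3}}{4} + 1 \right)}}{3}.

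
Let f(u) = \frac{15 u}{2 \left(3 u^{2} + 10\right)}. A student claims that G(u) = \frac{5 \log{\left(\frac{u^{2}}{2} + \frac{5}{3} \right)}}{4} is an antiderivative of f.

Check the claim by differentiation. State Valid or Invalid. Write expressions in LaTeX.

Valid: G'(u) = f(u).

d/du[G] = \frac{15 u}{6 u^{2} + 20}
This equals f(u) exactly, so the claim holds.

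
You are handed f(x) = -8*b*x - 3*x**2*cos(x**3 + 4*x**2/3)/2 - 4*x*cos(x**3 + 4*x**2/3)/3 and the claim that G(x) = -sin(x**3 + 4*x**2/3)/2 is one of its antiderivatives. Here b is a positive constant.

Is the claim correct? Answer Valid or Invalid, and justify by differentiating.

d/dx[G] = -3*x**2*cos(x**3 + 4*x**2/3)/2 - 4*x*cos(x**3 + 4*x**2/3)/3
d/dx[G] - f(x) = 8*b*x != 0.

Invalid: d/dx[G] - f = 8*b*x, which is not 0.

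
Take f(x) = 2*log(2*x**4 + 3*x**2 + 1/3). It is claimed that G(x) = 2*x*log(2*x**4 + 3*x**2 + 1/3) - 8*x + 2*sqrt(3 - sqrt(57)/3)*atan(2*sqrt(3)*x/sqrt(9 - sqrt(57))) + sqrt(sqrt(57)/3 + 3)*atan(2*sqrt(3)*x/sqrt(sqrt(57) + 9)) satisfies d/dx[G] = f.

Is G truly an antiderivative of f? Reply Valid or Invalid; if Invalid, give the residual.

d/dx[G] = (12*x**4*log(2*x**4 + 3*x**2 + 1/3) + 18*x**2*log(2*x**4 + 3*x**2 + 1/3) - 9*x**2 - sqrt(57)*x**2 + 2*log(2*x**4 + 3*x**2 + 1/3) - 2)/(6*x**4 + 9*x**2 + 1)
d/dx[G] - f(x) = (-9*x**2 - sqrt(57)*x**2 - 2)/(6*x**4 + 9*x**2 + 1) != 0.

Invalid: d/dx[G] - f = (-9*x**2 - sqrt(57)*x**2 - 2)/(6*x**4 + 9*x**2 + 1), which is not 0.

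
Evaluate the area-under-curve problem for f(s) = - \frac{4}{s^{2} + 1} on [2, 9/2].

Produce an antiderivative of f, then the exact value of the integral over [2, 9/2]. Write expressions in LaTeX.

A first test for any F(s): its s-derivative must equal f(s) identically.
F(s) = - 4 \operatorname{atan}{\left(s \right)} is an antiderivative of f.
Check: d/ds[- 4 \operatorname{atan}{\left(s \right)}] = - \frac{4}{s^{2} + 1} = f(s).
F(9/2) = - 4 \operatorname{atan}{\left(\frac{9}{2} \right)}; F(2) = - 4 \operatorname{atan}{\left(2 \right)}.
Integral = F(9/2) - F(2) = - 4 \operatorname{atan}{\left(\frac{9}{2} \right)} + 4 \operatorname{atan}{\left(2 \right)}.

Antiderivative: F(s) = - 4 \operatorname{atan}{\left(s \right)}; value = - 4 \operatorname{atan}{\left(\frac{9}{2} \right)} + 4 \operatorname{atan}{\left(2 \right)}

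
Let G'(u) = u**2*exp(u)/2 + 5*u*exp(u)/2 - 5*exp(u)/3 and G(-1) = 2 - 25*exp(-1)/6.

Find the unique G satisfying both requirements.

G(u) = u**2*exp(u)/2 + 3*u*exp(u)/2 - 19*exp(u)/6 + 2

Recognize the product-rule pattern: G'(u) = v'r + vr' with v = u**2/2 + 3*u/2 - 19/6, r = exp(u), so integration by parts undoes it.
A general antiderivative is (3*u**2 + 9*u - 19)*exp(u)/6 + C.
The condition gives C = 2 - 25*exp(-1)/6 - (-25*exp(-1)/6) = 2.
So G(u) = u**2*exp(u)/2 + 3*u*exp(u)/2 - 19*exp(u)/6 + 2.
Check: d/du[u**2*exp(u)/2 + 3*u*exp(u)/2 - 19*exp(u)/6 + 2] = u**2*exp(u)/2 + 5*u*exp(u)/2 - 5*exp(u)/3 = G'(u).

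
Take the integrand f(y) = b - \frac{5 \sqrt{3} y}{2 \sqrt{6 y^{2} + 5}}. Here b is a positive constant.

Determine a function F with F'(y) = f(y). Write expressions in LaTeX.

A candidate is checked by its d/dy: the result must match f(y).
Check: d/dy[\frac{12 b y - 5 \sqrt{3} \sqrt{6 y^{2} + 5}}{12}] = \frac{2 b \sqrt{6 y^{2} + 5} - 5 \sqrt{3} y}{2 \sqrt{6 y^{2} + 5}}, which equals f(y).

An antiderivative is F(y) = \frac{12 b y - 5 \sqrt{3} \sqrt{6 y^{2} + 5}}{12}.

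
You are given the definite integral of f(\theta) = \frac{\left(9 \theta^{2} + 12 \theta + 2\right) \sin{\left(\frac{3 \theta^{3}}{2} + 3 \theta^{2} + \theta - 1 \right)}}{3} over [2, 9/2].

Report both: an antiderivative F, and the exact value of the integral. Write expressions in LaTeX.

The substitution u = \frac{3 \theta^{3}}{2} + 3 \theta^{2} + \theta - 1 works: f is exactly (dF/du)*(du/d\theta) for that inner function.
F(\theta) = - \frac{2 \cos{\left(\frac{3 \theta^{3}}{2} + 3 \theta^{2} + \theta - 1 \right)}}{3} is an antiderivative of f.
Check: d/d\theta[- \frac{2 \cos{\left(\frac{3 \theta^{3}}{2} + 3 \theta^{2} + \theta - 1 \right)}}{3}] = 3 \theta^{2} \sin{\left(\frac{3 \theta^{3}}{2} + 3 \theta^{2} + \theta - 1 \right)} + 4 \theta \sin{\left(\frac{3 \theta^{3}}{2} + 3 \theta^{2} + \theta - 1 \right)} + \frac{2 \sin{\left(\frac{3 \theta^{3}}{2} + 3 \theta^{2} + \theta - 1 \right)}}{3}, which equals f(\theta).
F(9/2) = - \frac{2 \cos{\left(\frac{3215}{16} \right)}}{3}; F(2) = - \frac{2 \cos{\left(25 \right)}}{3}.
Integral = F(9/2) - F(2) = - \frac{2 \cos{\left(\frac{3215}{16} \right)}}{3} + \frac{2 \cos{\left(25 \right)}}{3}.

Antiderivative: F(\theta) = - \frac{2 \cos{\left(\frac{3 \theta^{3}}{2} + 3 \theta^{2} + \theta - 1 \right)}}{3}; value = - \frac{2 \cos{\left(\frac{3215}{16} \right)}}{3} + \frac{2 \cos{\left(25 \right)}}{3}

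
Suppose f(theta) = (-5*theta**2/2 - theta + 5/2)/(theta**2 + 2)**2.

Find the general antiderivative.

A candidate is checked by its d/dtheta: the result must match f(theta).
Check: d/dtheta[(30*theta - 5*sqrt(2)*(theta**2 + 2)*atan(sqrt(2)*theta/2) + 8)/(16*(theta**2 + 2))] = (-5*theta**2 - 2*theta + 5)/(2*theta**4 + 8*theta**2 + 8), which equals f(theta).

F(theta) = (30*theta - 5*sqrt(2)*(theta**2 + 2)*atan(sqrt(2)*theta/2) + 8)/(16*(theta**2 + 2)) + C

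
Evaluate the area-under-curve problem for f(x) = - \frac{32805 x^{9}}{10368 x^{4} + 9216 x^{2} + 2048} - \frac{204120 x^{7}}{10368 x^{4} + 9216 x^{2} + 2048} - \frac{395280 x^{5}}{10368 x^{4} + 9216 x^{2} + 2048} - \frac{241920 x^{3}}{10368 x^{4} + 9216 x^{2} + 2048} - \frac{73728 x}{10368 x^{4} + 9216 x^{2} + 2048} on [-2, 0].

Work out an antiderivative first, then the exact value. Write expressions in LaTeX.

Integrate term by term and add the pieces.
F(x) = \frac{5 \left(- 3 x^{2} - 8\right)^{3} \left(9 x^{2} + 4\right) + 3072}{256 \left(9 x^{2} + 4\right)} is an antiderivative of f.
Check: d/dx[\frac{5 \left(- 3 x^{2} - 8\right)^{3} \left(9 x^{2} + 4\right) + 3072}{256 \left(9 x^{2} + 4\right)}] = \frac{- 32805 x^{9} - 204120 x^{7} - 395280 x^{5} - 241920 x^{3} - 73728 x}{10368 x^{4} + 9216 x^{2} + 2048}, which equals f(x).
F(0) = -7; F(-2) = - \frac{3119}{20}.
Integral = F(0) - F(-2) = \frac{2979}{20}.

Antiderivative: F(x) = \frac{5 \left(- 3 x^{2} - 8\right)^{3} \left(9 x^{2} + 4\right) + 3072}{256 \left(9 x^{2} + 4\right)}; value = \frac{2979}{20}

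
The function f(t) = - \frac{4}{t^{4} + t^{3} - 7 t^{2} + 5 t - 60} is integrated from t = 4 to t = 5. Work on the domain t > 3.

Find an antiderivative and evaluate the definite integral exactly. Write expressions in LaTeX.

Antiderivative: F(t) = \frac{- 30 \log{\left(t - 3 \right)} + 20 \log{\left(t + 4 \right)} + 5 \log{\left(t^{2} + 5 \right)} + 34 \sqrt{5} \operatorname{atan}{\left(\frac{\sqrt{5} t}{5} \right)}}{735}; value = - \frac{34 \sqrt{5} \operatorname{atan}{\left(\frac{4 \sqrt{5}}{5} \right)}}{735} - \frac{4 \log{\left(8 \right)}}{147} - \frac{2 \log{\left(2 \right)}}{49} - \frac{\log{\left(21 \right)}}{147} + \frac{\log{\left(30 \right)}}{147} + \frac{4 \log{\left(9 \right)}}{147} + \frac{34 \sqrt{5} \operatorname{atan}{\left(\sqrt{5} \right)}}{735}

The denominator factors as \left(t - 3\right) \left(t + 4\right) \left(t^{2} + 5\right); partial fractions split f into directly integrable pieces: \frac{2 \left(t + 17\right)}{147 \left(t^{2} + 5\right)} + \frac{4}{147 \left(t + 4\right)} - \frac{2}{49 \left(t - 3\right)}.
F(t) = \frac{- 30 \log{\left(t - 3 \right)} + 20 \log{\left(t + 4 \right)} + 5 \log{\left(t^{2} + 5 \right)} + 34 \sqrt{5} \operatorname{atan}{\left(\frac{\sqrt{5} t}{5} \right)}}{735} is an antiderivative of f.
Check: d/dt[\frac{- 30 \log{\left(t - 3 \right)} + 20 \log{\left(t + 4 \right)} + 5 \log{\left(t^{2} + 5 \right)} + 34 \sqrt{5} \operatorname{atan}{\left(\frac{\sqrt{5} t}{5} \right)}}{735}] = - \frac{4}{t^{4} + t^{3} - 7 t^{2} + 5 t - 60} = f(t).
F(5) = - \frac{2 \log{\left(2 \right)}}{49} + \frac{\log{\left(30 \right)}}{147} + \frac{4 \log{\left(9 \right)}}{147} + \frac{34 \sqrt{5} \operatorname{atan}{\left(\sqrt{5} \right)}}{735}; F(4) = \frac{\log{\left(21 \right)}}{147} + \frac{4 \log{\left(8 \right)}}{147} + \frac{34 \sqrt{5} \operatorname{atan}{\left(\frac{4 \sqrt{5}}{5} \right)}}{735}.
Integral = F(5) - F(4) = - \frac{34 \sqrt{5} \operatorname{atan}{\left(\frac{4 \sqrt{5}}{5} \right)}}{735} - \frac{4 \log{\left(8 \right)}}{147} - \frac{2 \log{\left(2 \right)}}{49} - \frac{\log{\left(21 \right)}}{147} + \frac{\log{\left(30 \right)}}{147} + \frac{4 \log{\left(9 \right)}}{147} + \frac{34 \sqrt{5} \operatorname{atan}{\left(\sqrt{5} \right)}}{735}.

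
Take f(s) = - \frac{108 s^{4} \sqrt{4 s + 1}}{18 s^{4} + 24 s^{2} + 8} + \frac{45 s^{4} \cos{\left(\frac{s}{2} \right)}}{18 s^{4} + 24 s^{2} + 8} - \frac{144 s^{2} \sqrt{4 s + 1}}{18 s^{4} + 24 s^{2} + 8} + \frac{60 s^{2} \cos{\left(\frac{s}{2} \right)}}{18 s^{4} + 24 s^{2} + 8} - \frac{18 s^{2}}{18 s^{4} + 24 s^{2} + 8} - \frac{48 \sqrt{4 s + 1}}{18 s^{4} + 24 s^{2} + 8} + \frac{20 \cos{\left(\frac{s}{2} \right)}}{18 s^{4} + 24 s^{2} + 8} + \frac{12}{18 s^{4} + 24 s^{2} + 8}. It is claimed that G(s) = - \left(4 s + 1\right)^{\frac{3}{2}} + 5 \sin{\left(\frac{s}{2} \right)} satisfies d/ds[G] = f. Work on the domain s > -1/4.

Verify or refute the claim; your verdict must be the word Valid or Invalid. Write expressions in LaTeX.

Invalid: d/ds[G] - f = \frac{9 s^{2} - 6}{9 s^{4} + 12 s^{2} + 4}, which is not 0.

d/ds[G] = - 6 \sqrt{4 s + 1} + \frac{5 \cos{\left(\frac{s}{2} \right)}}{2}
d/ds[G] - f(s) = \frac{9 s^{2} - 6}{9 s^{4} + 12 s^{2} + 4} != 0.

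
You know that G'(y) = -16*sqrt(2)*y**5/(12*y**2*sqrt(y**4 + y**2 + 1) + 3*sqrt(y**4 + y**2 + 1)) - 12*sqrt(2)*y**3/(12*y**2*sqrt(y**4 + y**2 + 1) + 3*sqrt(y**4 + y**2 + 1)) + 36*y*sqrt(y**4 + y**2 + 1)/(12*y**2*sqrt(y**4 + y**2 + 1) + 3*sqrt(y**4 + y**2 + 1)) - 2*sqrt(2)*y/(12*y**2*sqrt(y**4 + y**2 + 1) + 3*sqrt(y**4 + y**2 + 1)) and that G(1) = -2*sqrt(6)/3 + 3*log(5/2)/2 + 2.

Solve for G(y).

Integrate term by term and add the pieces.
A general antiderivative is -2*sqrt(2*y**4 + 2*y**2 + 2)/3 + 3*log(2*y**2 + 1/2)/2 + C.
The condition gives C = -2*sqrt(6)/3 + 3*log(5/2)/2 + 2 - (-2*sqrt(6)/3 + 3*log(5/2)/2) = 2.
So G(y) = -2*sqrt(2*y**4 + 2*y**2 + 2)/3 + 3*log(2*y**2 + 1/2)/2 + 2.
Check: d/dy[-2*sqrt(2*y**4 + 2*y**2 + 2)/3 + 3*log(2*y**2 + 1/2)/2 + 2] = (-16*sqrt(2)*y**5 - 12*sqrt(2)*y**3 + 36*y*sqrt(y**4 + y**2 + 1) - 2*sqrt(2)*y)/(12*y**2*sqrt(y**4 + y**2 + 1) + 3*sqrt(y**4 + y**2 + 1)), which equals G'(y).

G(y) = -2*sqrt(2*y**4 + 2*y**2 + 2)/3 + 3*log(2*y**2 + 1/2)/2 + 2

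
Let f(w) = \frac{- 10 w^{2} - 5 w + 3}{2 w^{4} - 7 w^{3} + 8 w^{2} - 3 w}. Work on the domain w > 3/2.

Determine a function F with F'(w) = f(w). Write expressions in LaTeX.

An antiderivative is F(w) = - \log{\left(w \right)} - 36 \log{\left(w - \frac{3}{2} \right)} + 37 \log{\left(w - 1 \right)} - \frac{12}{w - 1}.

Factor the denominator (w \left(w - 1\right)^{2} \left(2 w - 3\right)) and decompose: f = - \frac{72}{2 w - 3} + \frac{37}{w - 1} + \frac{12}{\left(w - 1\right)^{2}} - \frac{1}{w}; each piece integrates to a log, atan, or power term.
Check: d/dw[- \log{\left(w \right)} - 36 \log{\left(w - \frac{3}{2} \right)} + 37 \log{\left(w - 1 \right)} - \frac{12}{w - 1}] = \frac{- 10 w^{2} - 5 w + 3}{2 w^{4} - 7 w^{3} + 8 w^{2} - 3 w} = f(w).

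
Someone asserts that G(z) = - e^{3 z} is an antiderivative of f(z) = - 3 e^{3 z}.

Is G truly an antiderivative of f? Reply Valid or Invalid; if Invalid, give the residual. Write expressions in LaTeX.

d/dz[G] = - 3 e^{3 z}
This equals f(z) exactly, so the claim holds.

Valid. The derivative of G reproduces f.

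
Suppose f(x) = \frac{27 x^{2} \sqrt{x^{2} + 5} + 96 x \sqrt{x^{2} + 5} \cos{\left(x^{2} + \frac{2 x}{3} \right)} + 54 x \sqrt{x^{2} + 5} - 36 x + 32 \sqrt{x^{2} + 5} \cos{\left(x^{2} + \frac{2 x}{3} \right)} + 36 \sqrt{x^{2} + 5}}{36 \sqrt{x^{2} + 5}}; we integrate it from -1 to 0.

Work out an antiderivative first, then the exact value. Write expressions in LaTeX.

Antiderivative: F(x) = \frac{x^{3}}{4} + \frac{3 x^{2}}{4} + x - \sqrt{x^{2} + 5} + \frac{4 \sin{\left(x^{2} + \frac{2 x}{3} \right)}}{3}; value = - \sqrt{5} - \frac{4 \sin{\left(\frac{1}{3} \right)}}{3} + \frac{1}{2} + \sqrt{6}

For F(x) to be correct the identity F'(x) - f(x) = 0 must hold.
F(x) = \frac{x^{3}}{4} + \frac{3 x^{2}}{4} + x - \sqrt{x^{2} + 5} + \frac{4 \sin{\left(x^{2} + \frac{2 x}{3} \right)}}{3} is an antiderivative of f.
Check: d/dx[\frac{x^{3}}{4} + \frac{3 x^{2}}{4} + x - \sqrt{x^{2} + 5} + \frac{4 \sin{\left(x^{2} + \frac{2 x}{3} \right)}}{3}] = \frac{27 x^{2} \sqrt{x^{2} + 5} + 96 x \sqrt{x^{2} + 5} \cos{\left(x^{2} + \frac{2 x}{3} \right)} + 54 x \sqrt{x^{2} + 5} - 36 x + 32 \sqrt{x^{2} + 5} \cos{\left(x^{2} + \frac{2 x}{3} \right)} + 36 \sqrt{x^{2} + 5}}{36 \sqrt{x^{2} + 5}} = f(x).
F(0) = - \sqrt{5}; F(-1) = - \sqrt{6} - \frac{1}{2} + \frac{4 \sin{\left(\frac{1}{3} \right)}}{3}.
Integral = F(0) - F(-1) = - \sqrt{5} - \frac{4 \sin{\left(\frac{1}{3} \right)}}{3} + \frac{1}{2} + \sqrt{6}.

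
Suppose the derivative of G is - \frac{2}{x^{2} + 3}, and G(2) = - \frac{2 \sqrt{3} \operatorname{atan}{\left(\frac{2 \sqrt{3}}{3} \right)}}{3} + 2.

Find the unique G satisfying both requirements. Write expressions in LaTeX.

For G(x) to be correct, d/dx[G] must agree with the stated G'(x) identically.
A general antiderivative is - \frac{2 \sqrt{3} \operatorname{atan}{\left(\frac{\sqrt{3} x}{3} \right)}}{3} + C.
The condition gives C = - \frac{2 \sqrt{3} \operatorname{atan}{\left(\frac{2 \sqrt{3}}{3} \right)}}{3} + 2 - (- \frac{2 \sqrt{3} \operatorname{atan}{\left(\frac{2 \sqrt{3}}{3} \right)}}{3}) = 2.
So G(x) = - \frac{2 \left(\sqrt{3} \operatorname{atan}{\left(\frac{\sqrt{3} x}{3} \right)} - 3\right)}{3}.
Check: d/dx[- \frac{2 \left(\sqrt{3} \operatorname{atan}{\left(\frac{\sqrt{3} x}{3} \right)} - 3\right)}{3}] = - \frac{2}{x^{2} + 3} = G'(x).

G(x) = - \frac{2 \left(\sqrt{3} \operatorname{atan}{\left(\frac{\sqrt{3} x}{3} \right)} - 3\right)}{3}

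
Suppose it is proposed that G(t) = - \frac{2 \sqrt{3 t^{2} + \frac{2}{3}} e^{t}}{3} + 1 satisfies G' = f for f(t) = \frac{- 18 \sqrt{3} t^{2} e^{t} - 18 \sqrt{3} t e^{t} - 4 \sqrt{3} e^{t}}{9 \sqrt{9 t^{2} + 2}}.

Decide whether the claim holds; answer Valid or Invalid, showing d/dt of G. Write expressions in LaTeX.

Valid - the claim checks out under differentiation.

d/dt[G] = \frac{\sqrt{3} \left(- 18 t^{2} e^{t} - 18 t e^{t} - 4 e^{t}\right)}{9 \sqrt{9 t^{2} + 2}}
This equals f(t) exactly, so the claim holds.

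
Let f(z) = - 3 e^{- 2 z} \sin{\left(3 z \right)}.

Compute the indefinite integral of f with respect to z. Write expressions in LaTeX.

Since d/dz undoes antidifferentiation here, F'(z) = f(z) is required of F(z).
Check: d/dz[\frac{6 e^{- 2 z} \sin{\left(3 z \right)}}{13} + \frac{9 e^{- 2 z} \cos{\left(3 z \right)}}{13}] = - 3 e^{- 2 z} \sin{\left(3 z \right)} = f(z).

F(z) = \frac{6 e^{- 2 z} \sin{\left(3 z \right)}}{13} + \frac{9 e^{- 2 z} \cos{\left(3 z \right)}}{13} + C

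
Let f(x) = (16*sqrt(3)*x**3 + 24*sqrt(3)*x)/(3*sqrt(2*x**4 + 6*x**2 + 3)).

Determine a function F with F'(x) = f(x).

An antiderivative is F(x) = 4*sqrt(2*x**4/3 + 2*x**2 + 1).

f matches the chain-rule pattern g'(h)*h' with inner function h(x) = 2*x**4/3 + 2*x**2 + 1; substituting u = h(x) collapses the integral.
Check: d/dx[4*sqrt(2*x**4/3 + 2*x**2 + 1)] = (16*sqrt(3)*x**3 + 24*sqrt(3)*x)/(3*sqrt(2*x**4 + 6*x**2 + 3)) = f(x).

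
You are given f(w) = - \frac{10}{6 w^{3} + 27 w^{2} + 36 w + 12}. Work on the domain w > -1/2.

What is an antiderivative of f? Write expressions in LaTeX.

An antiderivative is F(w) = - \frac{20 \log{\left(w + \frac{1}{2} \right)}}{27} + \frac{20 \log{\left(w + 2 \right)}}{27} - \frac{10}{9 w + 18}.

Factor the denominator (3 \left(w + 2\right)^{2} \left(2 w + 1\right)) and decompose: f = - \frac{40}{27 \left(2 w + 1\right)} + \frac{20}{27 \left(w + 2\right)} + \frac{10}{9 \left(w + 2\right)^{2}}; each piece integrates to a log, atan, or power term.
Check: d/dw[- \frac{20 \log{\left(w + \frac{1}{2} \right)}}{27} + \frac{20 \log{\left(w + 2 \right)}}{27} - \frac{10}{9 w + 18}] = - \frac{10}{6 w^{3} + 27 w^{2} + 36 w + 12} = f(w).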